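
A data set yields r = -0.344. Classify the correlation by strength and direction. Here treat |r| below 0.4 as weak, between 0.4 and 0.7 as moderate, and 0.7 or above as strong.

weak negative

r = -0.344 < 0 so the relationship is negative.
|r| = 0.344, which falls in the weak range.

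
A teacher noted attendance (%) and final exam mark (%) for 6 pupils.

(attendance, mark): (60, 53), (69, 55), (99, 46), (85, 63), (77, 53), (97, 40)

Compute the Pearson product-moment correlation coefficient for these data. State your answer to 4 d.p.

-0.5188

n = 6, Σx = 487, Σy = 310, Σx² = 40725, Σy² = 16328, Σxy = 24845
nΣxy − ΣxΣy = 149070 − 150970 = -1900
nΣx² − (Σx)² = 244350 − 237169 = 7181; nΣy² − (Σy)² = 97968 − 96100 = 1868
r = -1900 / √(7181 × 1868) = -1900 / 3662.5275 ≈ -0.5188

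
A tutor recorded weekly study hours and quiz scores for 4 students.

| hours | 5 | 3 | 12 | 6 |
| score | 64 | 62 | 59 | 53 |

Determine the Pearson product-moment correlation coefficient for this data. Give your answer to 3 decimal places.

-0.269

n = 4, Σx = 26, Σy = 238, Σx² = 214, Σy² = 14230, Σxy = 1532
nΣxy − ΣxΣy = 6128 − 6188 = -60
nΣx² − (Σx)² = 856 − 676 = 180; nΣy² − (Σy)² = 56920 − 56644 = 276
r = -60 / √(180 × 276) = -60 / 222.8901 ≈ -0.269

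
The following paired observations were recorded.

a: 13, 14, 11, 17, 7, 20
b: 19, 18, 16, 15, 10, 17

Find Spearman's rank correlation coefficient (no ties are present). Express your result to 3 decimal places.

0.314

Rank a: 3, 4, 2, 5, 1, 6
Rank b: 6, 5, 3, 2, 1, 4
d = rank(a) − rank(b): -3, -1, -1, 3, 0, 2; Σd² = 24
ρ = 1 − 6Σd² / [n(n²−1)] = 1 − 6×24 / (6×35) = 1 − 144/210 ≈ 0.314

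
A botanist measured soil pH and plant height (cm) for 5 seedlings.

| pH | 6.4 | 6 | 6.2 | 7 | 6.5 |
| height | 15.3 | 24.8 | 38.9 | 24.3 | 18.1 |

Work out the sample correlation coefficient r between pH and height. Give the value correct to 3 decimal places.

-0.272

n = 5, Σx = 32.1, Σy = 121.4, Σx² = 206.65, Σy² = 3280.44, Σxy = 775.65
nΣxy − ΣxΣy = 3878.25 − 3896.94 = -18.69
nΣx² − (Σx)² = 1033.25 − 1030.41 = 2.84; nΣy² − (Σy)² = 16402.2 − 14737.96 = 1664.24
r = -18.69 / √(2.84 × 1664.24) = -18.69 / 68.7491 ≈ -0.272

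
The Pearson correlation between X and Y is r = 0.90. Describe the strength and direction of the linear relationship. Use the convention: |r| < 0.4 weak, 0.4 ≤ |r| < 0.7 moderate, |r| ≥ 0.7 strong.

strong positive

r = 0.90 > 0 so the relationship is positive.
|r| = 0.90, which falls in the strong range.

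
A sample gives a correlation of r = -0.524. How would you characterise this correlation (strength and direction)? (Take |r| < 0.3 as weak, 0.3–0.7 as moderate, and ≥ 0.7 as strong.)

moderate negative

r = -0.524 < 0 so the relationship is negative.
|r| = 0.524, which falls in the moderate range.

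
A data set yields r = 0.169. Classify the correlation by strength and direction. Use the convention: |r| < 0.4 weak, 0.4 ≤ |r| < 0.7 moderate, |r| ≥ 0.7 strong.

r = 0.169 > 0 so the relationship is positive.
|r| = 0.169, which falls in the weak range.

weak positive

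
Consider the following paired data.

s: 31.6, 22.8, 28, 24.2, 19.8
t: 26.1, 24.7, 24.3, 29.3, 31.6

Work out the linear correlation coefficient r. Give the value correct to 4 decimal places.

n = 5, Σs = 126.4, Σt = 136, Σs² = 3280.08, Σt² = 3738.84, Σst = 3403.06
nΣst − ΣsΣt = 17015.3 − 17190.4 = -175.1
nΣs² − (Σs)² = 16400.4 − 15976.96 = 423.44; nΣt² − (Σt)² = 18694.2 − 18496 = 198.2
r = -175.1 / √(423.44 × 198.2) = -175.1 / 289.6995 ≈ -0.6044

-0.6044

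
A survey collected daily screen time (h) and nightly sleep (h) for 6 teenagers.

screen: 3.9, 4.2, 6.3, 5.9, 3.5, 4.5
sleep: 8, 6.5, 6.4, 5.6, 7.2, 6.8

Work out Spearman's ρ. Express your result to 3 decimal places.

Rank screen: 2, 3, 6, 5, 1, 4
Rank sleep: 6, 3, 2, 1, 5, 4
d = rank(screen) − rank(sleep): -4, 0, 4, 4, -4, 0; Σd² = 64
ρ = 1 − 6Σd² / [n(n²−1)] = 1 − 6×64 / (6×35) = 1 − 384/210 ≈ -0.829

-0.829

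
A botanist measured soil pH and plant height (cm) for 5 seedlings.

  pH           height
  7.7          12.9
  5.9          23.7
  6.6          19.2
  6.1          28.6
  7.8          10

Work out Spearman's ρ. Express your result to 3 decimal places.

Rank pH: 4, 1, 3, 2, 5
Rank height: 2, 4, 3, 5, 1
d = rank(pH) − rank(height): 2, -3, 0, -3, 4; Σd² = 38
ρ = 1 − 6Σd² / [n(n²−1)] = 1 − 6×38 / (5×24) = 1 − 228/120 ≈ -0.900

-0.900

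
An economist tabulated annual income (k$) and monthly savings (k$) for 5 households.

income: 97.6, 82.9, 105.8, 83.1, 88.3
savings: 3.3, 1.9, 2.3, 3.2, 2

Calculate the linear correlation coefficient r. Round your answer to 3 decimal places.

0.109

n = 5, Σx = 457.7, Σy = 12.7, Σx² = 42294.31, Σy² = 34.03, Σxy = 1165.45
nΣxy − ΣxΣy = 5827.25 − 5812.79 = 14.46
nΣx² − (Σx)² = 211471.55 − 209489.29 = 1982.26; nΣy² − (Σy)² = 170.15 − 161.29 = 8.86
r = 14.46 / √(1982.26 × 8.86) = 14.46 / 132.5248 ≈ 0.109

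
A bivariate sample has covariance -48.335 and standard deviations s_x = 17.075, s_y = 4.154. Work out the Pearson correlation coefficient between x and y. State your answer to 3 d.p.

-0.681

r = Cov(x,y) / (s_x · s_y) = -48.335 / (17.075 × 4.154)
  = -48.335 / 70.9295 ≈ -0.681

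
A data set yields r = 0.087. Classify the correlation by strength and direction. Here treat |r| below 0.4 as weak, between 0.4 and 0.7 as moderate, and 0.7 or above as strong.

weak positive

r = 0.087 > 0 so the relationship is positive.
|r| = 0.087, which falls in the weak range.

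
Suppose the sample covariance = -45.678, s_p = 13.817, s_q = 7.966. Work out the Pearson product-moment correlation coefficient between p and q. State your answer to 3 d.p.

-0.415

r = Cov(p,q) / (s_p · s_q) = -45.678 / (13.817 × 7.966)
  = -45.678 / 110.0662 ≈ -0.415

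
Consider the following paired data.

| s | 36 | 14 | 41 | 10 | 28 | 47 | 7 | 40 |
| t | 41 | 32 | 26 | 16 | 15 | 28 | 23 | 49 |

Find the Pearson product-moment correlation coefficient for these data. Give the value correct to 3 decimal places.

0.466

n = 8, Σs = 223, Σt = 230, Σs² = 7915, Σt² = 7576, Σst = 7007
nΣst − ΣsΣt = 56056 − 51290 = 4766
nΣs² − (Σs)² = 63320 − 49729 = 13591; nΣt² − (Σt)² = 60608 − 52900 = 7708
r = 4766 / √(13591 × 7708) = 4766 / 10235.2053 ≈ 0.466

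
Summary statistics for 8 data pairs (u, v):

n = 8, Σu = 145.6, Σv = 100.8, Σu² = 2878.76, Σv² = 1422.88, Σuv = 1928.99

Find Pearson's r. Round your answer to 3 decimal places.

r = (nΣuv − ΣuΣv) / √[(nΣu² − (Σu)²)(nΣv² − (Σv)²)]
Numerator: 8×1928.99 − 145.6×100.8 = 755.44
Denominator: √[(23030.08 − 21199.36)(11383.04 − 10160.64)] = √[1830.72 × 1222.4] = 1495.9519
r = 755.44 / 1495.9519 ≈ 0.505

0.505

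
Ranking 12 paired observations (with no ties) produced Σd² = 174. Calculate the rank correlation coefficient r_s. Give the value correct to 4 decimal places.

ρ = 1 − 6Σd² / [n(n²−1)] = 1 − 6×174 / (12×143)
  = 1 − 1044/1716 = 1 − 0.60839 ≈ 0.3916

0.3916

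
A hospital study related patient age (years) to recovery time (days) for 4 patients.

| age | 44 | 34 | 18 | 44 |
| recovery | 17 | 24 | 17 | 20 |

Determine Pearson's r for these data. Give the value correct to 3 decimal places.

0.164

n = 4, Σx = 140, Σy = 78, Σx² = 5352, Σy² = 1554, Σxy = 2750
nΣxy − ΣxΣy = 11000 − 10920 = 80
nΣx² − (Σx)² = 21408 − 19600 = 1808; nΣy² − (Σy)² = 6216 − 6084 = 132
r = 80 / √(1808 × 132) = 80 / 488.5243 ≈ 0.164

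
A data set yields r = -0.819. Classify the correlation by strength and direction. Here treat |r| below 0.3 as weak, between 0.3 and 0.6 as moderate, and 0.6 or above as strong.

r = -0.819 < 0 so the relationship is negative.
|r| = 0.819, which falls in the strong range.

strong negative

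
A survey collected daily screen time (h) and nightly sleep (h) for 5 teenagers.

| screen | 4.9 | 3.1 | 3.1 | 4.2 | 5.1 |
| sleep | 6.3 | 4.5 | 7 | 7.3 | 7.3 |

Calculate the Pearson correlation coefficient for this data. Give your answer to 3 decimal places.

0.492

n = 5, Σx = 20.4, Σy = 32.4, Σx² = 86.88, Σy² = 215.52, Σxy = 134.41
nΣxy − ΣxΣy = 672.05 − 660.96 = 11.09
nΣx² − (Σx)² = 434.4 − 416.16 = 18.24; nΣy² − (Σy)² = 1077.6 − 1049.76 = 27.84
r = 11.09 / √(18.24 × 27.84) = 11.09 / 22.5345 ≈ 0.492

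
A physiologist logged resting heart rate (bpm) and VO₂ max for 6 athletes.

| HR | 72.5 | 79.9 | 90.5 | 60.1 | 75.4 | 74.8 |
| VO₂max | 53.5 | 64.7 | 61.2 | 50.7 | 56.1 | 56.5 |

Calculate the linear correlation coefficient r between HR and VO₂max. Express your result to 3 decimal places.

0.811

n = 6, Σx = 453.2, Σy = 342.7, Σx² = 34722.72, Σy² = 19703.73, Σxy = 26090.09
nΣxy − ΣxΣy = 156540.54 − 155311.64 = 1228.9
nΣx² − (Σx)² = 208336.32 − 205390.24 = 2946.08; nΣy² − (Σy)² = 118222.38 − 117443.29 = 779.09
r = 1228.9 / √(2946.08 × 779.09) = 1228.9 / 1515.0120 ≈ 0.811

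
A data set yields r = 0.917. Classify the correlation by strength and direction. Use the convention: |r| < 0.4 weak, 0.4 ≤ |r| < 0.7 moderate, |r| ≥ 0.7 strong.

r = 0.917 > 0 so the relationship is positive.
|r| = 0.917, which falls in the strong range.

strong positive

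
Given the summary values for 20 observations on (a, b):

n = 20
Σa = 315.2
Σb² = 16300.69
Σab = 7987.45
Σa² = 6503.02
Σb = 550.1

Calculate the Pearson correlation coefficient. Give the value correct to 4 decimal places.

r = (nΣab − ΣaΣb) / √[(nΣa² − (Σa)²)(nΣb² − (Σb)²)]
Numerator: 20×7987.45 − 315.2×550.1 = -13642.52
Denominator: √[(130060.4 − 99351.04)(326013.8 − 302610.01)] = √[30709.36 × 23403.79] = 26808.8682
r = -13642.52 / 26808.8682 ≈ -0.5089

-0.5089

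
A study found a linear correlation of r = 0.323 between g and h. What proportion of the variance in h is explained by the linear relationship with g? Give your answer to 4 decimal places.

0.1043

r² = (0.323)² = 0.1043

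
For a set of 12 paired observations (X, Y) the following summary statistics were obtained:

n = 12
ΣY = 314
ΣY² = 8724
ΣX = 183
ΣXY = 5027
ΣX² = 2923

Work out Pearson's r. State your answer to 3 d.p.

0.920

r = (nΣXY − ΣXΣY) / √[(nΣX² − (ΣX)²)(nΣY² − (ΣY)²)]
Numerator: 12×5027 − 183×314 = 2862
Denominator: √[(35076 − 33489)(104688 − 98596)] = √[1587 × 6092] = 3109.3414
r = 2862 / 3109.3414 ≈ 0.920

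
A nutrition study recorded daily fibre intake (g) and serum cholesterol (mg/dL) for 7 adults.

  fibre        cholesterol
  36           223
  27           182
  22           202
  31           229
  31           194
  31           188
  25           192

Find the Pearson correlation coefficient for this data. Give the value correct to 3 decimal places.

n = 7, Σx = 203, Σy = 1410, Σx² = 6017, Σy² = 285942, Σxy = 41127
nΣxy − ΣxΣy = 287889 − 286230 = 1659
nΣx² − (Σx)² = 42119 − 41209 = 910; nΣy² − (Σy)² = 2001594 − 1988100 = 13494
r = 1659 / √(910 × 13494) = 1659 / 3504.2175 ≈ 0.473

0.473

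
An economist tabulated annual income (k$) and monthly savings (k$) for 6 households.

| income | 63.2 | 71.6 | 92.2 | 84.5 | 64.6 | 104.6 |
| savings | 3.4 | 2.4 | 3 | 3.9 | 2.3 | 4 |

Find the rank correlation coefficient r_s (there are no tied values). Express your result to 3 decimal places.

Rank income: 1, 3, 5, 4, 2, 6
Rank savings: 4, 2, 3, 5, 1, 6
d = rank(income) − rank(savings): -3, 1, 2, -1, 1, 0; Σd² = 16
ρ = 1 − 6Σd² / [n(n²−1)] = 1 − 6×16 / (6×35) = 1 − 96/210 ≈ 0.543

0.543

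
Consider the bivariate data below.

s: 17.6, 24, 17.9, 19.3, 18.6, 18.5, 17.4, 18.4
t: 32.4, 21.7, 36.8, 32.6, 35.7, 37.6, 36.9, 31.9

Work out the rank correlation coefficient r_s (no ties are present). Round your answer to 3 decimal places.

-0.405

Rank s: 2, 8, 3, 7, 6, 5, 1, 4
Rank t: 3, 1, 6, 4, 5, 8, 7, 2
d = rank(s) − rank(t): -1, 7, -3, 3, 1, -3, -6, 2; Σd² = 118
ρ = 1 − 6Σd² / [n(n²−1)] = 1 − 6×118 / (8×63) = 1 − 708/504 ≈ -0.405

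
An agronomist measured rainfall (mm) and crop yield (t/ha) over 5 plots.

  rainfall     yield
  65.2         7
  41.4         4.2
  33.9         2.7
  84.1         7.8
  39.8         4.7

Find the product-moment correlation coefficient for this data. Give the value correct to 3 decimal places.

n = 5, Σx = 264.4, Σy = 26.4, Σx² = 15771.06, Σy² = 156.86, Σxy = 1564.85
nΣxy − ΣxΣy = 7824.25 − 6980.16 = 844.09
nΣx² − (Σx)² = 78855.3 − 69907.36 = 8947.94; nΣy² − (Σy)² = 784.3 − 696.96 = 87.34
r = 844.09 / √(8947.94 × 87.34) = 844.09 / 884.0323 ≈ 0.955

0.955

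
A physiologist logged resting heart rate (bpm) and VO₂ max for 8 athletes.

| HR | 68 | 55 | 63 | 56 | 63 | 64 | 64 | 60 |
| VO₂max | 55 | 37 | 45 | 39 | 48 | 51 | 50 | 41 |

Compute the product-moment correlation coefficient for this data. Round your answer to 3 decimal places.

0.965

n = 8, Σx = 493, Σy = 366, Σx² = 30515, Σy² = 17026, Σxy = 22742
nΣxy − ΣxΣy = 181936 − 180438 = 1498
nΣx² − (Σx)² = 244120 − 243049 = 1071; nΣy² − (Σy)² = 136208 − 133956 = 2252
r = 1498 / √(1071 × 2252) = 1498 / 1553.0267 ≈ 0.965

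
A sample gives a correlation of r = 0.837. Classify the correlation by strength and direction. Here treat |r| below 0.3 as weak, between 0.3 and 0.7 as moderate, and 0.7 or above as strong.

r = 0.837 > 0 so the relationship is positive.
|r| = 0.837, which falls in the strong range.

strong positive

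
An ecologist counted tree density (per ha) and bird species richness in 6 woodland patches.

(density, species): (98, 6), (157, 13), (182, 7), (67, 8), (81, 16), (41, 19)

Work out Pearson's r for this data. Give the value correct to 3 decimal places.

n = 6, Σx = 626, Σy = 69, Σx² = 80108, Σy² = 935, Σxy = 6514
nΣxy − ΣxΣy = 39084 − 43194 = -4110
nΣx² − (Σx)² = 480648 − 391876 = 88772; nΣy² − (Σy)² = 5610 − 4761 = 849
r = -4110 / √(88772 × 849) = -4110 / 8681.4416 ≈ -0.473

-0.473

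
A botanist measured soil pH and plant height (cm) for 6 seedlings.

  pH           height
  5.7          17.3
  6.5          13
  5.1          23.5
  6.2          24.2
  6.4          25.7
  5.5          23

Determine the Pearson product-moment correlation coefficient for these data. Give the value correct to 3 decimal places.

n = 6, Σx = 35.4, Σy = 126.7, Σx² = 210.4, Σy² = 2795.67, Σxy = 743.98
nΣxy − ΣxΣy = 4463.88 − 4485.18 = -21.3
nΣx² − (Σx)² = 1262.4 − 1253.16 = 9.24; nΣy² − (Σy)² = 16774.02 − 16052.89 = 721.13
r = -21.3 / √(9.24 × 721.13) = -21.3 / 81.6287 ≈ -0.261

-0.261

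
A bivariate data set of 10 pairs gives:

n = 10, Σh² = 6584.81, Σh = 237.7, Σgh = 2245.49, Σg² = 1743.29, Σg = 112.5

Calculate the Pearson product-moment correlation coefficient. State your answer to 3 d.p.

r = (nΣgh − ΣgΣh) / √[(nΣg² − (Σg)²)(nΣh² − (Σh)²)]
Numerator: 10×2245.49 − 112.5×237.7 = -4286.35
Denominator: √[(17432.9 − 12656.25)(65848.1 − 56501.29)] = √[4776.65 × 9346.81] = 6681.7992
r = -4286.35 / 6681.7992 ≈ -0.641

-0.641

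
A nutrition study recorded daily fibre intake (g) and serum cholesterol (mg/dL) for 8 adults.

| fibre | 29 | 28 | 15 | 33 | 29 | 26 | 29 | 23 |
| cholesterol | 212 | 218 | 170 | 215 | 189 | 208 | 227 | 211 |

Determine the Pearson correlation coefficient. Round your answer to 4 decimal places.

0.7161

n = 8, Σx = 212, Σy = 1650, Σx² = 5826, Σy² = 342628, Σxy = 44222
nΣxy − ΣxΣy = 353776 − 349800 = 3976
nΣx² − (Σx)² = 46608 − 44944 = 1664; nΣy² − (Σy)² = 2741024 − 2722500 = 18524
r = 3976 / √(1664 × 18524) = 3976 / 5551.9308 ≈ 0.7161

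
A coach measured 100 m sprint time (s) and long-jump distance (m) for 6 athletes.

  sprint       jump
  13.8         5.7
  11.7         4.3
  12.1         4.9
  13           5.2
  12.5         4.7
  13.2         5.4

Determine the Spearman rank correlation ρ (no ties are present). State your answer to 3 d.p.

0.943

Rank sprint: 6, 1, 2, 4, 3, 5
Rank jump: 6, 1, 3, 4, 2, 5
d = rank(sprint) − rank(jump): 0, 0, -1, 0, 1, 0; Σd² = 2
ρ = 1 − 6Σd² / [n(n²−1)] = 1 − 6×2 / (6×35) = 1 − 12/210 ≈ 0.943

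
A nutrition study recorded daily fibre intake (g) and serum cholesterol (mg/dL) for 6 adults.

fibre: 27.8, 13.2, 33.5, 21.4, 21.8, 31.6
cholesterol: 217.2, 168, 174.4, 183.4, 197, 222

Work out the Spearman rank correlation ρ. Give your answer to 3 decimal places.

Rank fibre: 4, 1, 6, 2, 3, 5
Rank cholesterol: 5, 1, 2, 3, 4, 6
d = rank(fibre) − rank(cholesterol): -1, 0, 4, -1, -1, -1; Σd² = 20
ρ = 1 − 6Σd² / [n(n²−1)] = 1 − 6×20 / (6×35) = 1 − 120/210 ≈ 0.429

0.429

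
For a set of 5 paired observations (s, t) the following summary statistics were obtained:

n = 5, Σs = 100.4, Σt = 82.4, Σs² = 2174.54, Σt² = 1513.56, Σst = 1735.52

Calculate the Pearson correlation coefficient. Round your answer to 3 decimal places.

r = (nΣst − ΣsΣt) / √[(nΣs² − (Σs)²)(nΣt² − (Σt)²)]
Numerator: 5×1735.52 − 100.4×82.4 = 404.64
Denominator: √[(10872.7 − 10080.16)(7567.8 − 6789.76)] = √[792.54 × 778.04] = 785.2565
r = 404.64 / 785.2565 ≈ 0.515

0.515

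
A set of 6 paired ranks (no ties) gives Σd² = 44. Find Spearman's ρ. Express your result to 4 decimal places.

ρ = 1 − 6Σd² / [n(n²−1)] = 1 − 6×44 / (6×35)
  = 1 − 264/210 = 1 − 1.25714 ≈ -0.2571

-0.2571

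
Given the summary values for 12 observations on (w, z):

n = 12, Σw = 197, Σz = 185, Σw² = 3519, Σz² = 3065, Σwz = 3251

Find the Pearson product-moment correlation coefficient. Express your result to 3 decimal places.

r = (nΣwz − ΣwΣz) / √[(nΣw² − (Σw)²)(nΣz² − (Σz)²)]
Numerator: 12×3251 − 197×185 = 2567
Denominator: √[(42228 − 38809)(36780 − 34225)] = √[3419 × 2555] = 2955.5955
r = 2567 / 2955.5955 ≈ 0.869

0.869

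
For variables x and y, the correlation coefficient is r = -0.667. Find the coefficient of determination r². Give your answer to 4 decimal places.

0.4449

r² = (-0.667)² = 0.4449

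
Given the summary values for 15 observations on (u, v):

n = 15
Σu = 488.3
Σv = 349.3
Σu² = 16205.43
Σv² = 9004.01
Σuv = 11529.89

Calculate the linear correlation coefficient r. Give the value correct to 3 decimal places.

0.306

r = (nΣuv − ΣuΣv) / √[(nΣu² − (Σu)²)(nΣv² − (Σv)²)]
Numerator: 15×11529.89 − 488.3×349.3 = 2385.16
Denominator: √[(243081.45 − 238436.89)(135060.15 − 122010.49)] = √[4644.56 × 13049.66] = 7785.2379
r = 2385.16 / 7785.2379 ≈ 0.306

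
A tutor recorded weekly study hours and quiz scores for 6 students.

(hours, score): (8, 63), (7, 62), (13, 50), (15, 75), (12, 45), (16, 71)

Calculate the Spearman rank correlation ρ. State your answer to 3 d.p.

0.486

Rank hours: 2, 1, 4, 5, 3, 6
Rank score: 4, 3, 2, 6, 1, 5
d = rank(hours) − rank(score): -2, -2, 2, -1, 2, 1; Σd² = 18
ρ = 1 − 6Σd² / [n(n²−1)] = 1 − 6×18 / (6×35) = 1 − 108/210 ≈ 0.486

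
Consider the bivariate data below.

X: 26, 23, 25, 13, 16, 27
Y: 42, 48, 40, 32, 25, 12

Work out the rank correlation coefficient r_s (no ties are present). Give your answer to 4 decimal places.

Rank X: 5, 3, 4, 1, 2, 6
Rank Y: 5, 6, 4, 3, 2, 1
d = rank(X) − rank(Y): 0, -3, 0, -2, 0, 5; Σd² = 38
ρ = 1 − 6Σd² / [n(n²−1)] = 1 − 6×38 / (6×35) = 1 − 228/210 ≈ -0.0857

-0.0857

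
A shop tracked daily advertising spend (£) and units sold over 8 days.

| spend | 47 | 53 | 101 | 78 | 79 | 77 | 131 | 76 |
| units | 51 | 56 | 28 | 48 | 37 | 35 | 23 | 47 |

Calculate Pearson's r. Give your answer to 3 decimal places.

n = 8, Σx = 642, Σy = 325, Σx² = 56410, Σy² = 14157, Σxy = 24140
nΣxy − ΣxΣy = 193120 − 208650 = -15530
nΣx² − (Σx)² = 451280 − 412164 = 39116; nΣy² − (Σy)² = 113256 − 105625 = 7631
r = -15530 / √(39116 × 7631) = -15530 / 17276.9846 ≈ -0.899

-0.899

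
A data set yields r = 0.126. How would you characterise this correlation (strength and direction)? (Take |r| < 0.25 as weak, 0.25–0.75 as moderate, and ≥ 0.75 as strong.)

weak positive

r = 0.126 > 0 so the relationship is positive.
|r| = 0.126, which falls in the weak range.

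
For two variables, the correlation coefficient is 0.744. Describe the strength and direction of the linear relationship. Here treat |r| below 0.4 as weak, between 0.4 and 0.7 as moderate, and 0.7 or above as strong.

r = 0.744 > 0 so the relationship is positive.
|r| = 0.744, which falls in the strong range.

strong positive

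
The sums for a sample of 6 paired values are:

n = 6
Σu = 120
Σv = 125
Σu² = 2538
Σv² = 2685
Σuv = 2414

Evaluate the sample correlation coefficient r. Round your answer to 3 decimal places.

-0.814

r = (nΣuv − ΣuΣv) / √[(nΣu² − (Σu)²)(nΣv² − (Σv)²)]
Numerator: 6×2414 − 120×125 = -516
Denominator: √[(15228 − 14400)(16110 − 15625)] = √[828 × 485] = 633.7034
r = -516 / 633.7034 ≈ -0.814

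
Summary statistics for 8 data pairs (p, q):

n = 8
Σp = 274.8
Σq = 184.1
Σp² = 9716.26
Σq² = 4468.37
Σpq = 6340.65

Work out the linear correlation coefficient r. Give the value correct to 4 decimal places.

r = (nΣpq − ΣpΣq) / √[(nΣp² − (Σp)²)(nΣq² − (Σq)²)]
Numerator: 8×6340.65 − 274.8×184.1 = 134.52
Denominator: √[(77730.08 − 75515.04)(35746.96 − 33892.81)] = √[2215.04 × 1854.15] = 2026.5775
r = 134.52 / 2026.5775 ≈ 0.0664

0.0664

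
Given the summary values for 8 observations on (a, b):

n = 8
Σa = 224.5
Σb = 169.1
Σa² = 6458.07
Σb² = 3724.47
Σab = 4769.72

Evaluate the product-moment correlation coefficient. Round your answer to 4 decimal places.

r = (nΣab − ΣaΣb) / √[(nΣa² − (Σa)²)(nΣb² − (Σb)²)]
Numerator: 8×4769.72 − 224.5×169.1 = 194.81
Denominator: √[(51664.56 − 50400.25)(29795.76 − 28594.81)] = √[1264.31 × 1200.95] = 1232.2228
r = 194.81 / 1232.2228 ≈ 0.1581

0.1581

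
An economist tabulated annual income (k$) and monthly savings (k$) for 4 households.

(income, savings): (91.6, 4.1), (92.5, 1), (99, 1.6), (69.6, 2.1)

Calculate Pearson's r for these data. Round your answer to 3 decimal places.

n = 4, Σx = 352.7, Σy = 8.8, Σx² = 31591.97, Σy² = 24.78, Σxy = 772.62
nΣxy − ΣxΣy = 3090.48 − 3103.76 = -13.28
nΣx² − (Σx)² = 126367.88 − 124397.29 = 1970.59; nΣy² − (Σy)² = 99.12 − 77.44 = 21.68
r = -13.28 / √(1970.59 × 21.68) = -13.28 / 206.6940 ≈ -0.064

-0.064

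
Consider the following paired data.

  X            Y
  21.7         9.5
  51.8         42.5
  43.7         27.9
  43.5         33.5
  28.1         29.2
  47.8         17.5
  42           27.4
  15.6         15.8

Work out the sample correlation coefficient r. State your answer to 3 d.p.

n = 8, ΣX = 294.2, ΣY = 203.3, ΣX² = 12037.88, ΣY² = 5956.45, ΣXY = 8138.43
nΣXY − ΣXΣY = 65107.44 − 59810.86 = 5296.58
nΣX² − (ΣX)² = 96303.04 − 86553.64 = 9749.4; nΣY² − (ΣY)² = 47651.6 − 41330.89 = 6320.71
r = 5296.58 / √(9749.4 × 6320.71) = 5296.58 / 7850.0401 ≈ 0.675

0.675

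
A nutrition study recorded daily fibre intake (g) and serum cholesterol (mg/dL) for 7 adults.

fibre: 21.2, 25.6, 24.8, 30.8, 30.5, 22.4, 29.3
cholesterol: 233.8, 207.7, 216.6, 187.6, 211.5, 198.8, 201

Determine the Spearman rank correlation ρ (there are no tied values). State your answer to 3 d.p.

-0.536

Rank fibre: 1, 4, 3, 7, 6, 2, 5
Rank cholesterol: 7, 4, 6, 1, 5, 2, 3
d = rank(fibre) − rank(cholesterol): -6, 0, -3, 6, 1, 0, 2; Σd² = 86
ρ = 1 − 6Σd² / [n(n²−1)] = 1 − 6×86 / (7×48) = 1 − 516/336 ≈ -0.536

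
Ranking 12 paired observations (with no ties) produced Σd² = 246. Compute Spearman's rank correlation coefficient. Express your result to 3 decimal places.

ρ = 1 − 6Σd² / [n(n²−1)] = 1 − 6×246 / (12×143)
  = 1 − 1476/1716 = 1 − 0.8601 ≈ 0.140

0.140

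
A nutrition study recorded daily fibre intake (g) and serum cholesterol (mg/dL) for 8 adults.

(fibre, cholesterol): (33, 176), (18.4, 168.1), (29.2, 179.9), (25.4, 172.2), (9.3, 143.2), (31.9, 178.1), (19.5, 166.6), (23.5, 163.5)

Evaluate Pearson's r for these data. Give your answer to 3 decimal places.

n = 8, Σx = 190.2, Σy = 1347.6, Σx² = 4961.96, Σy² = 227964.12, Σxy = 32632.1
nΣxy − ΣxΣy = 261056.8 − 256313.52 = 4743.28
nΣx² − (Σx)² = 39695.68 − 36176.04 = 3519.64; nΣy² − (Σy)² = 1823712.96 − 1816025.76 = 7687.2
r = 4743.28 / √(3519.64 × 7687.2) = 4743.28 / 5201.5552 ≈ 0.912

0.912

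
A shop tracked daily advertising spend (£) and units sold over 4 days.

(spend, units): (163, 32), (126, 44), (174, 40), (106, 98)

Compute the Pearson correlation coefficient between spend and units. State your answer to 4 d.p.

-0.8154

n = 4, Σx = 569, Σy = 214, Σx² = 83957, Σy² = 14164, Σxy = 28108
nΣxy − ΣxΣy = 112432 − 121766 = -9334
nΣx² − (Σx)² = 335828 − 323761 = 12067; nΣy² − (Σy)² = 56656 − 45796 = 10860
r = -9334 / √(12067 × 10860) = -9334 / 11447.6032 ≈ -0.8154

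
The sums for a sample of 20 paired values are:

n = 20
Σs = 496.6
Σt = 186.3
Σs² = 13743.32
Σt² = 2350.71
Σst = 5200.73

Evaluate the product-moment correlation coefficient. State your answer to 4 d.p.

0.6166

r = (nΣst − ΣsΣt) / √[(nΣs² − (Σs)²)(nΣt² − (Σt)²)]
Numerator: 20×5200.73 − 496.6×186.3 = 11498.02
Denominator: √[(274866.4 − 246611.56)(47014.2 − 34707.69)] = √[28254.84 × 12306.51] = 18647.2108
r = 11498.02 / 18647.2108 ≈ 0.6166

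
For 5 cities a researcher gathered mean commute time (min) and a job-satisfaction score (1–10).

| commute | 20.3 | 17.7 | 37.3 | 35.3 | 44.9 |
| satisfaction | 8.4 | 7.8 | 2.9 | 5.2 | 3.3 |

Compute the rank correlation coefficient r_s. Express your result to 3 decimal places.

-0.800

Rank commute: 2, 1, 4, 3, 5
Rank satisfaction: 5, 4, 1, 3, 2
d = rank(commute) − rank(satisfaction): -3, -3, 3, 0, 3; Σd² = 36
ρ = 1 − 6Σd² / [n(n²−1)] = 1 − 6×36 / (5×24) = 1 − 216/120 ≈ -0.800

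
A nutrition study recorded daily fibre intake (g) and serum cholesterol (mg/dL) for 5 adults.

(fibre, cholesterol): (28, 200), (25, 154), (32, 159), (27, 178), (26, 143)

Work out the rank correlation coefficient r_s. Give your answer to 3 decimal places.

0.600

Rank fibre: 4, 1, 5, 3, 2
Rank cholesterol: 5, 2, 3, 4, 1
d = rank(fibre) − rank(cholesterol): -1, -1, 2, -1, 1; Σd² = 8
ρ = 1 − 6Σd² / [n(n²−1)] = 1 − 6×8 / (5×24) = 1 − 48/120 ≈ 0.600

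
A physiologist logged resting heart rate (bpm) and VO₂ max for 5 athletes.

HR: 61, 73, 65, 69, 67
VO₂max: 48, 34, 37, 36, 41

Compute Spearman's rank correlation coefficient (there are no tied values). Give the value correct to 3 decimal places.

Rank HR: 1, 5, 2, 4, 3
Rank VO₂max: 5, 1, 3, 2, 4
d = rank(HR) − rank(VO₂max): -4, 4, -1, 2, -1; Σd² = 38
ρ = 1 − 6Σd² / [n(n²−1)] = 1 − 6×38 / (5×24) = 1 − 228/120 ≈ -0.900

-0.900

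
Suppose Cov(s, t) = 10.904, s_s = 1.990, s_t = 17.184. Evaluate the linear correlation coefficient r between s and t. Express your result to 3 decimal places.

r = Cov(s,t) / (s_s · s_t) = 10.904 / (1.990 × 17.184)
  = 10.904 / 34.1962 ≈ 0.319

0.319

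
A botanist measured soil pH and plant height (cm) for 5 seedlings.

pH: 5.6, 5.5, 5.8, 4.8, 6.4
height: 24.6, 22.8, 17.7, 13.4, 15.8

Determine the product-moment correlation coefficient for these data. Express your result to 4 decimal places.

n = 5, Σx = 28.1, Σy = 94.3, Σx² = 159.25, Σy² = 1867.49, Σxy = 531.26
nΣxy − ΣxΣy = 2656.3 − 2649.83 = 6.47
nΣx² − (Σx)² = 796.25 − 789.61 = 6.64; nΣy² − (Σy)² = 9337.45 − 8892.49 = 444.96
r = 6.47 / √(6.64 × 444.96) = 6.47 / 54.3556 ≈ 0.1190

0.1190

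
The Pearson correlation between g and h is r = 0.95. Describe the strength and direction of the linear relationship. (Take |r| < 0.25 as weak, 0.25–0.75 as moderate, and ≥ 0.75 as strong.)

r = 0.95 > 0 so the relationship is positive.
|r| = 0.95, which falls in the strong range.

strong positive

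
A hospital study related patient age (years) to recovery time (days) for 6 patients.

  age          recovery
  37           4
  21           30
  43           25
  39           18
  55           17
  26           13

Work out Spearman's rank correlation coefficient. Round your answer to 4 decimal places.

Rank age: 3, 1, 5, 4, 6, 2
Rank recovery: 1, 6, 5, 4, 3, 2
d = rank(age) − rank(recovery): 2, -5, 0, 0, 3, 0; Σd² = 38
ρ = 1 − 6Σd² / [n(n²−1)] = 1 − 6×38 / (6×35) = 1 − 228/210 ≈ -0.0857

-0.0857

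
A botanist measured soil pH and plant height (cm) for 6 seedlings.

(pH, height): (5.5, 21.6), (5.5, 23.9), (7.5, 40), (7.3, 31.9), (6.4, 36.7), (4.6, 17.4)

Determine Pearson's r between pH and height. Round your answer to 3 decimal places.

0.905

n = 6, Σx = 36.8, Σy = 171.5, Σx² = 232.16, Σy² = 5305.03, Σxy = 1098.04
nΣxy − ΣxΣy = 6588.24 − 6311.2 = 277.04
nΣx² − (Σx)² = 1392.96 − 1354.24 = 38.72; nΣy² − (Σy)² = 31830.18 − 29412.25 = 2417.93
r = 277.04 / √(38.72 × 2417.93) = 277.04 / 305.9775 ≈ 0.905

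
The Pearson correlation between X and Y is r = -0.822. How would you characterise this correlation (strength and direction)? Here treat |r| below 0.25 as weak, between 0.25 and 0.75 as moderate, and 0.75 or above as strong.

r = -0.822 < 0 so the relationship is negative.
|r| = 0.822, which falls in the strong range.

strong negative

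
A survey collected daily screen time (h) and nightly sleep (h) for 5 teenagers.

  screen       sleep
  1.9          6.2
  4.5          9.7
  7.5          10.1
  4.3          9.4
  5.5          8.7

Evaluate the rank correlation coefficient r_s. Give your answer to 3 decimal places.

0.700

Rank screen: 1, 3, 5, 2, 4
Rank sleep: 1, 4, 5, 3, 2
d = rank(screen) − rank(sleep): 0, -1, 0, -1, 2; Σd² = 6
ρ = 1 − 6Σd² / [n(n²−1)] = 1 − 6×6 / (5×24) = 1 − 36/120 ≈ 0.700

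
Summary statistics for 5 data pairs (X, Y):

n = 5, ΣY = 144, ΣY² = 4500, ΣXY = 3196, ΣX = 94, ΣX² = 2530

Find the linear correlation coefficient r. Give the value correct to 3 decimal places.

0.942

r = (nΣXY − ΣXΣY) / √[(nΣX² − (ΣX)²)(nΣY² − (ΣY)²)]
Numerator: 5×3196 − 94×144 = 2444
Denominator: √[(12650 − 8836)(22500 − 20736)] = √[3814 × 1764] = 2593.8188
r = 2444 / 2593.8188 ≈ 0.942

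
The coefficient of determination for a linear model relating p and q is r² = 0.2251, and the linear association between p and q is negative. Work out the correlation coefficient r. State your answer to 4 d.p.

-0.4744

|r| = √0.2251 = 0.4744
The association is negative, so r = −0.4744.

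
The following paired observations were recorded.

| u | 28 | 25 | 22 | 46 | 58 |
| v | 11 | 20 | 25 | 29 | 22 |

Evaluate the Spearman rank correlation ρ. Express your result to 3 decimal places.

0.100

Rank u: 3, 2, 1, 4, 5
Rank v: 1, 2, 4, 5, 3
d = rank(u) − rank(v): 2, 0, -3, -1, 2; Σd² = 18
ρ = 1 − 6Σd² / [n(n²−1)] = 1 − 6×18 / (5×24) = 1 − 108/120 ≈ 0.100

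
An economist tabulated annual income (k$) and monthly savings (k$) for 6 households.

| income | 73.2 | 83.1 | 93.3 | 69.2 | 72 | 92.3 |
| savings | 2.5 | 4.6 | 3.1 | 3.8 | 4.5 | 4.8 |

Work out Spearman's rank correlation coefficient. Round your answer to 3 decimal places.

Rank income: 3, 4, 6, 1, 2, 5
Rank savings: 1, 5, 2, 3, 4, 6
d = rank(income) − rank(savings): 2, -1, 4, -2, -2, -1; Σd² = 30
ρ = 1 − 6Σd² / [n(n²−1)] = 1 − 6×30 / (6×35) = 1 − 180/210 ≈ 0.143

0.143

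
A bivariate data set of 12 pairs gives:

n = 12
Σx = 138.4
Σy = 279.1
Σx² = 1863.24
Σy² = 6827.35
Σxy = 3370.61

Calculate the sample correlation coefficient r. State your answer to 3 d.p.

r = (nΣxy − ΣxΣy) / √[(nΣx² − (Σx)²)(nΣy² − (Σy)²)]
Numerator: 12×3370.61 − 138.4×279.1 = 1819.88
Denominator: √[(22358.88 − 19154.56)(81928.2 − 77896.81)] = √[3204.32 × 4031.39] = 3594.1430
r = 1819.88 / 3594.1430 ≈ 0.506

0.506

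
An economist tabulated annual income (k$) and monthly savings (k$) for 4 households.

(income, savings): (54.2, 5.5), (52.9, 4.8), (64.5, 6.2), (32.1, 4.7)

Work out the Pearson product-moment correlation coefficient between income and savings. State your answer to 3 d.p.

n = 4, Σx = 203.7, Σy = 21.2, Σx² = 10926.71, Σy² = 113.82, Σxy = 1102.79
nΣxy − ΣxΣy = 4411.16 − 4318.44 = 92.72
nΣx² − (Σx)² = 43706.84 − 41493.69 = 2213.15; nΣy² − (Σy)² = 455.28 − 449.44 = 5.84
r = 92.72 / √(2213.15 × 5.84) = 92.72 / 113.6873 ≈ 0.816

0.816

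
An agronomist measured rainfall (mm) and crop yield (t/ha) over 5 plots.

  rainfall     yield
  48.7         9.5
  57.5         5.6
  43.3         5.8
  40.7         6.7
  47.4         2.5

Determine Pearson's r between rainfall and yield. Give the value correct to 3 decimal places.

-0.052

n = 5, Σx = 237.6, Σy = 30.1, Σx² = 11456.08, Σy² = 206.39, Σxy = 1426.98
nΣxy − ΣxΣy = 7134.9 − 7151.76 = -16.86
nΣx² − (Σx)² = 57280.4 − 56453.76 = 826.64; nΣy² − (Σy)² = 1031.95 − 906.01 = 125.94
r = -16.86 / √(826.64 × 125.94) = -16.86 / 322.6562 ≈ -0.052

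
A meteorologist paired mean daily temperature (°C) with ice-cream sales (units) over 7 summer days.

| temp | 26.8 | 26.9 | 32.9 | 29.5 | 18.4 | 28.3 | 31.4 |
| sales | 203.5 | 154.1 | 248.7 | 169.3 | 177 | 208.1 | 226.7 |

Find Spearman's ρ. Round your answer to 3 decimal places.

Rank temp: 2, 3, 7, 5, 1, 4, 6
Rank sales: 4, 1, 7, 2, 3, 5, 6
d = rank(temp) − rank(sales): -2, 2, 0, 3, -2, -1, 0; Σd² = 22
ρ = 1 − 6Σd² / [n(n²−1)] = 1 − 6×22 / (7×48) = 1 − 132/336 ≈ 0.607

0.607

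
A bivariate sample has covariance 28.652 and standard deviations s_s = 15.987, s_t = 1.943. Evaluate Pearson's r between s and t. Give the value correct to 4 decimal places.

0.9224

r = Cov(s,t) / (s_s · s_t) = 28.652 / (15.987 × 1.943)
  = 28.652 / 31.0627 ≈ 0.9224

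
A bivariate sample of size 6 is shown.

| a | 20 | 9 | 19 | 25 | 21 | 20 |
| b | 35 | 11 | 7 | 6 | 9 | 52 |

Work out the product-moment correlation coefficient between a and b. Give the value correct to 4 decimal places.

0.0610

n = 6, Σa = 114, Σb = 120, Σa² = 2308, Σb² = 4216, Σab = 2311
nΣab − ΣaΣb = 13866 − 13680 = 186
nΣa² − (Σa)² = 13848 − 12996 = 852; nΣb² − (Σb)² = 25296 − 14400 = 10896
r = 186 / √(852 × 10896) = 186 / 3046.8659 ≈ 0.0610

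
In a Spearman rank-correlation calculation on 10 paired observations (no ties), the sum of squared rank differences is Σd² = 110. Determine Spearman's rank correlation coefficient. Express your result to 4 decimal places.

ρ = 1 − 6Σd² / [n(n²−1)] = 1 − 6×110 / (10×99)
  = 1 − 660/990 = 1 − 0.66667 ≈ 0.3333

0.3333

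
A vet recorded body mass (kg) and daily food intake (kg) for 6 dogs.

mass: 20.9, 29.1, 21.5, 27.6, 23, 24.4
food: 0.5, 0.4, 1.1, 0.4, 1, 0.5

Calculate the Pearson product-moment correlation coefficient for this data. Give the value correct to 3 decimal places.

-0.622

n = 6, Σx = 146.5, Σy = 3.9, Σx² = 3631.99, Σy² = 3.03, Σxy = 91.98
nΣxy − ΣxΣy = 551.88 − 571.35 = -19.47
nΣx² − (Σx)² = 21791.94 − 21462.25 = 329.69; nΣy² − (Σy)² = 18.18 − 15.21 = 2.97
r = -19.47 / √(329.69 × 2.97) = -19.47 / 31.2918 ≈ -0.622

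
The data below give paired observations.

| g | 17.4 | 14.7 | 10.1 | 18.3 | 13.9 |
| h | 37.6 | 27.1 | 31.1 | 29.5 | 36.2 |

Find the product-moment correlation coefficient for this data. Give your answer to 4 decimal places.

n = 5, Σg = 74.4, Σh = 161.5, Σg² = 1148.96, Σh² = 5296.07, Σgh = 2409.75
nΣgh − ΣgΣh = 12048.75 − 12015.6 = 33.15
nΣg² − (Σg)² = 5744.8 − 5535.36 = 209.44; nΣh² − (Σh)² = 26480.35 − 26082.25 = 398.1
r = 33.15 / √(209.44 × 398.1) = 33.15 / 288.7526 ≈ 0.1148

0.1148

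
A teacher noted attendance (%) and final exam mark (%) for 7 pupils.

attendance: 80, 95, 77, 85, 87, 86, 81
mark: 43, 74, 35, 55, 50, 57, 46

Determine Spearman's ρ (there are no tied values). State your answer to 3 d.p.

Rank attendance: 2, 7, 1, 4, 6, 5, 3
Rank mark: 2, 7, 1, 5, 4, 6, 3
d = rank(attendance) − rank(mark): 0, 0, 0, -1, 2, -1, 0; Σd² = 6
ρ = 1 − 6Σd² / [n(n²−1)] = 1 − 6×6 / (7×48) = 1 − 36/336 ≈ 0.893

0.893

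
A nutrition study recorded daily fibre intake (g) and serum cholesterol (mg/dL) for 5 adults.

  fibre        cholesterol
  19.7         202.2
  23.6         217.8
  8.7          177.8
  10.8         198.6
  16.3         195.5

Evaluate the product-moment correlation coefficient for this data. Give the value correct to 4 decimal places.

0.8769

n = 5, Σx = 79.1, Σy = 991.9, Σx² = 1403.07, Σy² = 197596.73, Σxy = 16001.81
nΣxy − ΣxΣy = 80009.05 − 78459.29 = 1549.76
nΣx² − (Σx)² = 7015.35 − 6256.81 = 758.54; nΣy² − (Σy)² = 987983.65 − 983865.61 = 4118.04
r = 1549.76 / √(758.54 × 4118.04) = 1549.76 / 1767.3987 ≈ 0.8769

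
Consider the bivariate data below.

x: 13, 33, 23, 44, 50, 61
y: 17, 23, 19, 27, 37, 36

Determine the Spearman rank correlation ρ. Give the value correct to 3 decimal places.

Rank x: 1, 3, 2, 4, 5, 6
Rank y: 1, 3, 2, 4, 6, 5
d = rank(x) − rank(y): 0, 0, 0, 0, -1, 1; Σd² = 2
ρ = 1 − 6Σd² / [n(n²−1)] = 1 − 6×2 / (6×35) = 1 − 12/210 ≈ 0.943

0.943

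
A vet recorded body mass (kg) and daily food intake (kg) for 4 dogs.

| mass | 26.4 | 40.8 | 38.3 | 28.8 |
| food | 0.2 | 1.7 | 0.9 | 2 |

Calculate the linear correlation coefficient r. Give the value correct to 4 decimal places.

0.3233

n = 4, Σx = 134.3, Σy = 4.8, Σx² = 4657.93, Σy² = 7.74, Σxy = 166.71
nΣxy − ΣxΣy = 666.84 − 644.64 = 22.2
nΣx² − (Σx)² = 18631.72 − 18036.49 = 595.23; nΣy² − (Σy)² = 30.96 − 23.04 = 7.92
r = 22.2 / √(595.23 × 7.92) = 22.2 / 68.6602 ≈ 0.3233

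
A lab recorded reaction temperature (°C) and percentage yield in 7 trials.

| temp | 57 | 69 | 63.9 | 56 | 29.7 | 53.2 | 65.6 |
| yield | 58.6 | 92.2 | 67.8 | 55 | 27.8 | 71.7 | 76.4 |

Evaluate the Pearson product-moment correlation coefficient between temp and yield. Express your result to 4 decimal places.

n = 7, Σx = 394.4, Σy = 449.5, Σx² = 23244.9, Σy² = 31307.33, Σxy = 26766.36
nΣxy − ΣxΣy = 187364.52 − 177282.8 = 10081.72
nΣx² − (Σx)² = 162714.3 − 155551.36 = 7162.94; nΣy² − (Σy)² = 219151.31 − 202050.25 = 17101.06
r = 10081.72 / √(7162.94 × 17101.06) = 10081.72 / 11067.6947 ≈ 0.9109

0.9109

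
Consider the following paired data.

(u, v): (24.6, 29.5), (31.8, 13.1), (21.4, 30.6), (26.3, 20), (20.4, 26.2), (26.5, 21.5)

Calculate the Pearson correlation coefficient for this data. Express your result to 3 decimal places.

n = 6, Σu = 151, Σv = 140.9, Σu² = 3884.46, Σv² = 3526.91, Σuv = 3427.35
nΣuv − ΣuΣv = 20564.1 − 21275.9 = -711.8
nΣu² − (Σu)² = 23306.76 − 22801 = 505.76; nΣv² − (Σv)² = 21161.46 − 19852.81 = 1308.65
r = -711.8 / √(505.76 × 1308.65) = -711.8 / 813.5495 ≈ -0.875

-0.875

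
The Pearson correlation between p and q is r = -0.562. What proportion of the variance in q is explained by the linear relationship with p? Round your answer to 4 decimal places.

r² = (-0.562)² = 0.3158

0.3158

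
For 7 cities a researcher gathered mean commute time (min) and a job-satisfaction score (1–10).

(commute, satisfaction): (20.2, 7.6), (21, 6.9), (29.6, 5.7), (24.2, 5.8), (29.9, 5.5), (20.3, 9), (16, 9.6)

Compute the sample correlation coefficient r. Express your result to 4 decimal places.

-0.8875

n = 7, Σx = 161.2, Σy = 50.1, Σx² = 3872.94, Σy² = 374.91, Σxy = 1108.25
nΣxy − ΣxΣy = 7757.75 − 8076.12 = -318.37
nΣx² − (Σx)² = 27110.58 − 25985.44 = 1125.14; nΣy² − (Σy)² = 2624.37 − 2510.01 = 114.36
r = -318.37 / √(1125.14 × 114.36) = -318.37 / 358.7074 ≈ -0.8875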